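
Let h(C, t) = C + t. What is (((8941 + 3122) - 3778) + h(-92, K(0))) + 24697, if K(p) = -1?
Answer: 32889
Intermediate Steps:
(((8941 + 3122) - 3778) + h(-92, K(0))) + 24697 = (((8941 + 3122) - 3778) + (-92 - 1)) + 24697 = ((12063 - 3778) - 93) + 24697 = (8285 - 93) + 24697 = 8192 + 24697 = 32889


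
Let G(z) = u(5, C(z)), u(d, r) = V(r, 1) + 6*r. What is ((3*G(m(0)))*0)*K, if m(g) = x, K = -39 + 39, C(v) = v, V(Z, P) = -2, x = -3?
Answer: 0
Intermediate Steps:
K = 0
m(g) = -3
u(d, r) = -2 + 6*r
G(z) = -2 + 6*z
((3*G(m(0)))*0)*K = ((3*(-2 + 6*(-3)))*0)*0 = ((3*(-2 - 18))*0)*0 = ((3*(-20))*0)*0 = -60*0*0 = 0*0 = 0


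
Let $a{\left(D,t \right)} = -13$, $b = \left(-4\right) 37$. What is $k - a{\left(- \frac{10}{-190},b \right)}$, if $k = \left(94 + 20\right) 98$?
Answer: $11185$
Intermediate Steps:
$b = -148$
$k = 11172$ ($k = 114 \cdot 98 = 11172$)
$k - a{\left(- \frac{10}{-190},b \right)} = 11172 - -13 = 11172 + 13 = 11185$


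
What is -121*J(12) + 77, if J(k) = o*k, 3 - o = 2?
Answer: -1375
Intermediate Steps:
o = 1 (o = 3 - 1*2 = 3 - 2 = 1)
J(k) = k (J(k) = 1*k = k)
-121*J(12) + 77 = -121*12 + 77 = -1452 + 77 = -1375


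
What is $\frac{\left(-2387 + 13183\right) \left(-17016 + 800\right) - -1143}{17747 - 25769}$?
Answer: $\frac{175066793}{8022} \approx 21823.0$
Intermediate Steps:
$\frac{\left(-2387 + 13183\right) \left(-17016 + 800\right) - -1143}{17747 - 25769} = \frac{10796 \left(-16216\right) + \left(-23964 + 25107\right)}{-8022} = \left(-175067936 + 1143\right) \left(- \frac{1}{8022}\right) = \left(-175066793\right) \left(- \frac{1}{8022}\right) = \frac{175066793}{8022}$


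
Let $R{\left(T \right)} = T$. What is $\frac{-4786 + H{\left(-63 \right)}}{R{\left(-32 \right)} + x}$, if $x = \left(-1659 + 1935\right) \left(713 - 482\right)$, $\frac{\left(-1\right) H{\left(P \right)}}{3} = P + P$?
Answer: $- \frac{1102}{15931} \approx -0.069173$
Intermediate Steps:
$H{\left(P \right)} = - 6 P$ ($H{\left(P \right)} = - 3 \left(P + P\right) = - 3 \cdot 2 P = - 6 P$)
$x = 63756$ ($x = 276 \cdot 231 = 63756$)
$\frac{-4786 + H{\left(-63 \right)}}{R{\left(-32 \right)} + x} = \frac{-4786 - -378}{-32 + 63756} = \frac{-4786 + 378}{63724} = \left(-4408\right) \frac{1}{63724} = - \frac{1102}{15931}$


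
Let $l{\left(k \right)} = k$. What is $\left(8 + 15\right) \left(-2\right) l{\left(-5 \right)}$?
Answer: $230$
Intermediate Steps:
$\left(8 + 15\right) \left(-2\right) l{\left(-5 \right)} = \left(8 + 15\right) \left(-2\right) \left(-5\right) = 23 \left(-2\right) \left(-5\right) = \left(-46\right) \left(-5\right) = 230$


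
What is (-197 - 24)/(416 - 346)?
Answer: -221/70 ≈ -3.1571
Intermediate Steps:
(-197 - 24)/(416 - 346) = -221/70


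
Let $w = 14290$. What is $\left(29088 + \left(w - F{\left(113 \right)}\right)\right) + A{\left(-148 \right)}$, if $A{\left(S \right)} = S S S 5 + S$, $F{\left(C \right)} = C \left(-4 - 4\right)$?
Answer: $-16164826$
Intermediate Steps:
$F{\left(C \right)} = - 8 C$ ($F{\left(C \right)} = C \left(-8\right) = - 8 C$)
$A{\left(S \right)} = S + 5 S^{3}$ ($A{\left(S \right)} = S^{2} S 5 + S = S^{3} \cdot 5 + S = 5 S^{3} + S = S + 5 S^{3}$)
$\left(29088 + \left(w - F{\left(113 \right)}\right)\right) + A{\left(-148 \right)} = \left(29088 + \left(14290 - \left(-8\right) 113\right)\right) + \left(-148 + 5 \left(-148\right)^{3}\right) = \left(29088 + \left(14290 - -904\right)\right) + \left(-148 + 5 \left(-3241792\right)\right) = \left(29088 + \left(14290 + 904\right)\right) - 16209108 = \left(29088 + 15194\right) - 16209108 = 44282 - 16209108 = -16164826$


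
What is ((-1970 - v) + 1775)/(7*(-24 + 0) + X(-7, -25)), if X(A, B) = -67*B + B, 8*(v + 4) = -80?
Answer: -181/1482 ≈ -0.12213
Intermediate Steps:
v = -14 (v = -4 + (⅛)*(-80) = -4 - 10 = -14)
X(A, B) = -66*B
((-1970 - v) + 1775)/(7*(-24 + 0) + X(-7, -25)) = ((-1970 - 1*(-14)) + 1775)/(7*(-24 + 0) - 66*(-25)) = ((-1970 + 14) + 1775)/(7*(-24) + 1650) = (-1956 + 1775)/(-168 + 1650) = -181/1482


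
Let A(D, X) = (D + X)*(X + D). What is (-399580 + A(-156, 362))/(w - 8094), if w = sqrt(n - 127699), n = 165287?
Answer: 180670221/4092203 + 44643*sqrt(9397)/4092203 ≈ 45.207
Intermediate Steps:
A(D, X) = (D + X)**2 (A(D, X) = (D + X)*(D + X) = (D + X)**2)
w = 2*sqrt(9397) (w = sqrt(165287 - 127699) = sqrt(37588) = 2*sqrt(9397) ≈ 193.88)
(-399580 + A(-156, 362))/(w - 8094) = (-399580 + (-156 + 362)**2)/(2*sqrt(9397) - 8094) = (-399580 + 206**2)/(-8094 + 2*sqrt(9397)) = (-399580 + 42436)/(-8094 + 2*sqrt(9397)) = -357144/(-8094 + 2*sqrt(9397))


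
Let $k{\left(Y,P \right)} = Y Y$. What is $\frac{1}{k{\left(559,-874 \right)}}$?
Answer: $\frac{1}{312481} \approx 3.2002 \cdot 10^{-6}$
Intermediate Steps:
$k{\left(Y,P \right)} = Y^{2}$
$\frac{1}{k{\left(559,-874 \right)}} = \frac{1}{559^{2}} = \frac{1}{312481}$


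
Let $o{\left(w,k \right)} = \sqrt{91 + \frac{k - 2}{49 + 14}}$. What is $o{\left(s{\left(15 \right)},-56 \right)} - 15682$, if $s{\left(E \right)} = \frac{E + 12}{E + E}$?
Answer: $-15682 + \frac{5 \sqrt{1589}}{21} \approx -15673.0$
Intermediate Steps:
$s{\left(E \right)} = \frac{12 + E}{2 E}$
$o{\left(w,k \right)} = \sqrt{\frac{5731}{63} + \frac{k}{63}}$ ($o{\left(w,k \right)} = \sqrt{91 + \frac{-2 + k}{63}} = \sqrt{91 + \left(-2 + k\right) \frac{1}{63}} = \sqrt{91 + \left(- \frac{2}{63} + \frac{k}{63}\right)} = \sqrt{\frac{5731}{63} + \frac{k}{63}}$)
$o{\left(s{\left(15 \right)},-56 \right)} - 15682 = \frac{\sqrt{40117 + 7 \left(-56\right)}}{21} - 15682 = \frac{\sqrt{40117 - 392}}{21} - 15682 = \frac{\sqrt{39725}}{21} - 15682 = \frac{5 \sqrt{1589}}{21} - 15682 = -15682 + \frac{5 \sqrt{1589}}{21}$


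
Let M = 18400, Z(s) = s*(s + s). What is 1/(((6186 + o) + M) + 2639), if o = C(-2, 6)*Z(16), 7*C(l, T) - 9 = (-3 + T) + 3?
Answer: 7/198255 ≈ 3.5308e-5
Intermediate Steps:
C(l, T) = 9/7 + T/7 (C(l, T) = 9/7 + ((-3 + T) + 3)/7 = 9/7 + T/7)
Z(s) = 2*s**2 (Z(s) = s*(2*s) = 2*s**2)
o = 7680/7 (o = (9/7 + (1/7)*6)*(2*16**2) = (9/7 + 6/7)*(2*256) = (15/7)*512 = 7680/7 ≈ 1097.1)
1/(((6186 + o) + M) + 2639) = 1/(((6186 + 7680/7) + 18400) + 2639) = 1/((50982/7 + 18400) + 2639) = 1/(179782/7 + 2639) = 1/(198255/7) = 7/198255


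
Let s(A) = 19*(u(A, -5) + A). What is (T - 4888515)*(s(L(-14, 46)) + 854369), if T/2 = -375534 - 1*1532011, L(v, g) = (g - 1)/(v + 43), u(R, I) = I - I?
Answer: -215654060289380/29 ≈ -7.4363e+12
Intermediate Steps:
u(R, I) = 0
L(v, g) = (-1 + g)/(43 + v)
s(A) = 19*A (s(A) = 19*(0 + A) = 19*A)
T = -3815090 (T = 2*(-375534 - 1*1532011) = 2*(-375534 - 1532011) = 2*(-1907545) = -3815090)
(T - 4888515)*(s(L(-14, 46)) + 854369) = (-3815090 - 4888515)*(19*((-1 + 46)/(43 - 14)) + 854369) = -8703605*(19*(45/29) + 854369) = -8703605*(855/29 + 854369) = -8703605*24777556/29 = -215654060289380/29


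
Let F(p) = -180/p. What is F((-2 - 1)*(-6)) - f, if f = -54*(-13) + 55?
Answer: -767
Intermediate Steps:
f = 757 (f = 702 + 55 = 757)
F((-2 - 1)*(-6)) - f = -180*(-1/(6*(-2 - 1))) - 1*757 = -180/((-3*(-6))) - 757 = -180/18 - 757 = -180*1/18 - 757 = -10 - 757 = -767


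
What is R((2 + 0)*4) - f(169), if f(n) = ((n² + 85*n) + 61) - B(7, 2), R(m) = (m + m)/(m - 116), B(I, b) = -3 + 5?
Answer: -1160599/27 ≈ -42985.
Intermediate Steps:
B(I, b) = 2
R(m) = 2*m/(-116 + m) (R(m) = (2*m)/(-116 + m) = 2*m/(-116 + m))
f(n) = 59 + n² + 85*n (f(n) = ((n² + 85*n) + 61) - 1*2 = (61 + n² + 85*n) - 2 = 59 + n² + 85*n)
R((2 + 0)*4) - f(169) = 2*((2 + 0)*4)/(-116 + (2 + 0)*4) - (59 + 169² + 85*169) = 2*(2*4)/(-116 + 2*4) - (59 + 28561 + 14365) = 2*8/(-116 + 8) - 1*42985 = 2*8/(-108) - 42985 = 2*8*(-1/108) - 42985 = -4/27 - 42985 = -1160599/27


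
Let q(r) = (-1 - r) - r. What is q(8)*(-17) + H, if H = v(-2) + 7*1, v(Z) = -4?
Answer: 292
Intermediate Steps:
q(r) = -1 - 2*r
H = 3 (H = -4 + 7*1 = -4 + 7 = 3)
q(8)*(-17) + H = (-1 - 2*8)*(-17) + 3 = (-1 - 16)*(-17) + 3 = -17*(-17) + 3 = 289 + 3 = 292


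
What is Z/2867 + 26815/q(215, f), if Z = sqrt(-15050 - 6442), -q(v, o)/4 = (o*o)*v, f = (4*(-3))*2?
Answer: -5363/99072 + 6*I*sqrt(597)/2867 ≈ -0.054132 + 0.051134*I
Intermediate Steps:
f = -24 (f = -12*2 = -24)
q(v, o) = -4*v*o**2 (q(v, o) = -4*o*o*v = -4*o**2*v = -4*v*o**2)
Z = 6*I*sqrt(597) (Z = sqrt(-21492) = 6*I*sqrt(597) ≈ 146.6*I)
Z/2867 + 26815/q(215, f) = (6*I*sqrt(597))/2867 + 26815/((-4*215*(-24)**2)) = (6*I*sqrt(597))*(1/2867) + 26815/((-4*215*576)) = 6*I*sqrt(597)/2867 + 26815/(-495360) = 6*I*sqrt(597)/2867 + 26815*(-1/495360) = 6*I*sqrt(597)/2867 - 5363/99072 = -5363/99072 + 6*I*sqrt(597)/2867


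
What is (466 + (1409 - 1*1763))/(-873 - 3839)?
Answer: -14/589 ≈ -0.023769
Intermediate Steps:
(466 + (1409 - 1*1763))/(-873 - 3839) = (466 + (1409 - 1763))/(-4712) = (466 - 354)*(-1/4712) = 112*(-1/4712) = -14/589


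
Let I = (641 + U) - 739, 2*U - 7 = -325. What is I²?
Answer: 66049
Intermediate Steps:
U = -159 (U = 7/2 + (½)*(-325) = 7/2 - 325/2 = -159)
I = -257 (I = (641 - 159) - 739 = 482 - 739 = -257)
I² = (-257)² = 66049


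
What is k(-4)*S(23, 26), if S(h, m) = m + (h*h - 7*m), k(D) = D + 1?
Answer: -1119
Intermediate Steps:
k(D) = 1 + D
S(h, m) = h**2 - 6*m (S(h, m) = m + (h**2 - 7*m) = h**2 - 6*m)
k(-4)*S(23, 26) = (1 - 4)*(23**2 - 6*26) = -3*(529 - 156) = -3*373 = -1119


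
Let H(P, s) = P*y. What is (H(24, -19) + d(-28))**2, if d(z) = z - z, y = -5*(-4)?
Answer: 230400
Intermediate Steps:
y = 20
H(P, s) = 20*P (H(P, s) = P*20 = 20*P)
d(z) = 0
(H(24, -19) + d(-28))**2 = (20*24 + 0)**2 = (480 + 0)**2 = 480**2 = 230400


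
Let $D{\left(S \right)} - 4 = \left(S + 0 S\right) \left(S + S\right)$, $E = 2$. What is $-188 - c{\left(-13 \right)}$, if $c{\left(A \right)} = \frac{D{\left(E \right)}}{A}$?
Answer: $- \frac{2432}{13} \approx -187.08$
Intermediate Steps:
$D{\left(S \right)} = 4 + 2 S^{2}$ ($D{\left(S \right)} = 4 + \left(S + 0 S\right) \left(S + S\right) = 4 + \left(S + 0\right) 2 S = 4 + S 2 S = 4 + 2 S^{2}$)
$c{\left(A \right)} = \frac{12}{A}$ ($c{\left(A \right)} = \frac{4 + 2 \cdot 2^{2}}{A} = \frac{4 + 2 \cdot 4}{A} = \frac{4 + 8}{A} = \frac{12}{A}$)
$-188 - c{\left(-13 \right)} = -188 - \frac{12}{-13} = -188 - 12 \left(- \frac{1}{13}\right) = -188 - - \frac{12}{13} = -188 + \frac{12}{13} = - \frac{2432}{13}$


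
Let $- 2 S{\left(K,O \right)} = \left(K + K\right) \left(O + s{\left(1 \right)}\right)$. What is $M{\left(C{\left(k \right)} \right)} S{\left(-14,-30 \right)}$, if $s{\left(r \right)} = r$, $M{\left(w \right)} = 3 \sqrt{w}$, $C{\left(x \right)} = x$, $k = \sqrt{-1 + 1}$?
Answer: $0$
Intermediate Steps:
$k = 0$ ($k = \sqrt{0} = 0$)
$S{\left(K,O \right)} = - K \left(1 + O\right)$ ($S{\left(K,O \right)} = - \frac{\left(K + K\right) \left(O + 1\right)}{2} = - \frac{2 K \left(1 + O\right)}{2} = - K \left(1 + O\right)$)
$M{\left(C{\left(k \right)} \right)} S{\left(-14,-30 \right)} = 3 \sqrt{0} \left(\left(-1\right) \left(-14\right) \left(1 - 30\right)\right) = 3 \cdot 0 \left(\left(-1\right) \left(-14\right) \left(-29\right)\right) = 0 \left(-406\right) = 0$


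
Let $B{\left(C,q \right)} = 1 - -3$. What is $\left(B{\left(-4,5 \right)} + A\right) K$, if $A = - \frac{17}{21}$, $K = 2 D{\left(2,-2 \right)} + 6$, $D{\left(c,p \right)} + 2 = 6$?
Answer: $\frac{134}{3} \approx 44.667$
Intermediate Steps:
$B{\left(C,q \right)} = 4$ ($B{\left(C,q \right)} = 1 + 3 = 4$)
$D{\left(c,p \right)} = 4$ ($D{\left(c,p \right)} = -2 + 6 = 4$)
$K = 14$ ($K = 2 \cdot 4 + 6 = 8 + 6 = 14$)
$A = - \frac{17}{21}$ ($A = \left(-17\right) \frac{1}{21} = - \frac{17}{21} \approx -0.80952$)
$\left(B{\left(-4,5 \right)} + A\right) K = \left(4 - \frac{17}{21}\right) 14 = \frac{67}{21} \cdot 14 = \frac{134}{3}$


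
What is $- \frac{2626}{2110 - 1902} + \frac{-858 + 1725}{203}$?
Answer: $- \frac{13567}{1624} \approx -8.3541$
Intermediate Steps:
$- \frac{2626}{2110 - 1902} + \frac{-858 + 1725}{203} = - \frac{2626}{208} + 867 \cdot \frac{1}{203} = \left(-2626\right) \frac{1}{208} + \frac{867}{203} = - \frac{101}{8} + \frac{867}{203} = - \frac{13567}{1624}$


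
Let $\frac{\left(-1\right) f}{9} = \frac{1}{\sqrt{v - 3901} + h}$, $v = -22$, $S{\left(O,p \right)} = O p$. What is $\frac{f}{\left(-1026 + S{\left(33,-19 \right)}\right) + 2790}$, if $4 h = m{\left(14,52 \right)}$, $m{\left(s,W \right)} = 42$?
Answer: $- \frac{126}{6114407} + \frac{12 i \sqrt{3923}}{6114407} \approx -2.0607 \cdot 10^{-5} + 0.00012292 i$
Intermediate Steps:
$h = \frac{21}{2}$ ($h = \frac{1}{4} \cdot 42 = \frac{21}{2} \approx 10.5$)
$f = - \frac{9}{\frac{21}{2} + i \sqrt{3923}}$ ($f = - \frac{9}{\sqrt{-22 - 3901} + \frac{21}{2}} = - \frac{9}{\sqrt{-3923} + \frac{21}{2}} = - \frac{9}{i \sqrt{3923} + \frac{21}{2}} = - \frac{9}{\frac{21}{2} + i \sqrt{3923}} \approx -0.02343 + 0.13976 i$)
$\frac{f}{\left(-1026 + S{\left(33,-19 \right)}\right) + 2790} = \frac{- \frac{378}{16133} + \frac{36 i \sqrt{3923}}{16133}}{\left(-1026 + 33 \left(-19\right)\right) + 2790} = \frac{- \frac{378}{16133} + \frac{36 i \sqrt{3923}}{16133}}{\left(-1026 - 627\right) + 2790} = \frac{- \frac{378}{16133} + \frac{36 i \sqrt{3923}}{16133}}{-1653 + 2790} = \frac{- \frac{378}{16133} + \frac{36 i \sqrt{3923}}{16133}}{1137} = \left(- \frac{378}{16133} + \frac{36 i \sqrt{3923}}{16133}\right) \frac{1}{1137} = - \frac{126}{6114407} + \frac{12 i \sqrt{3923}}{6114407}$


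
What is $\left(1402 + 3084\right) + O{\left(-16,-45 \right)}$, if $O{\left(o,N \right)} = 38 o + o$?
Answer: $3862$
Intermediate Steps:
$O{\left(o,N \right)} = 39 o$
$\left(1402 + 3084\right) + O{\left(-16,-45 \right)} = \left(1402 + 3084\right) + 39 \left(-16\right) = 4486 - 624 = 3862$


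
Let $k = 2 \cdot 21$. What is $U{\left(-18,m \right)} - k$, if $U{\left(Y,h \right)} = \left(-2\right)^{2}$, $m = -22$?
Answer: $-38$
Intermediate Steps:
$U{\left(Y,h \right)} = 4$
$k = 42$
$U{\left(-18,m \right)} - k = 4 - 42 = -38$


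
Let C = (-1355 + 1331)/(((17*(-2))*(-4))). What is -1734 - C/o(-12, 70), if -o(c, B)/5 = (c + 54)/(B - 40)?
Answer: -206349/119 ≈ -1734.0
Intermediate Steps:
o(c, B) = -5*(54 + c)/(-40 + B) (o(c, B) = -5*(c + 54)/(B - 40) = -5*(54 + c)/(-40 + B))
C = -3/17 (C = -24/((-34*(-4))) = -24/136 = -24*1/136 = -3/17 ≈ -0.17647)
-1734 - C/o(-12, 70) = -1734 - (-3)/(17*(5*(-54 - 1*(-12))/(-40 + 70))) = -1734 - (-3)/(17*(5*(-54 + 12)/30)) = -1734 - (-3)/(17*(5*(1/30)*(-42))) = -1734 - (-3)/(17*(-7)) = -1734 - (-3)*(-1)/(17*7) = -1734 - 1*3/119 = -1734 - 3/119 = -206349/119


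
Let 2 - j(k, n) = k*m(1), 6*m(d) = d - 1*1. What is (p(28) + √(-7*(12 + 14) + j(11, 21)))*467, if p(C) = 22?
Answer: 10274 + 2802*I*√5 ≈ 10274.0 + 6265.5*I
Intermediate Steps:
m(d) = -⅙ + d/6 (m(d) = (d - 1*1)/6 = (d - 1)/6 = (-1 + d)/6 = -⅙ + d/6)
j(k, n) = 2 (j(k, n) = 2 - k*(-⅙ + (⅙)*1) = 2 - k*(-⅙ + ⅙) = 2 - k*0 = 2 - 1*0 = 2 + 0 = 2)
(p(28) + √(-7*(12 + 14) + j(11, 21)))*467 = (22 + √(-7*(12 + 14) + 2))*467 = (22 + √(-7*26 + 2))*467 = (22 + √(-182 + 2))*467 = (22 + √(-180))*467 = (22 + 6*I*√5)*467 = 10274 + 2802*I*√5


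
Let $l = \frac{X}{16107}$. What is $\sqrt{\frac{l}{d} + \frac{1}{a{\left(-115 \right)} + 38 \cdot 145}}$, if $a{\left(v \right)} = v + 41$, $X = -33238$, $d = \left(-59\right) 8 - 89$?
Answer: $\frac{\sqrt{355087191794335}}{303208906} \approx 0.062148$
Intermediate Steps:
$d = -561$ ($d = -472 - 89 = -561$)
$a{\left(v \right)} = 41 + v$
$l = - \frac{33238}{16107} \approx -2.0636$
$\sqrt{\frac{l}{d} + \frac{1}{a{\left(-115 \right)} + 38 \cdot 145}} = \sqrt{- \frac{33238}{16107 \left(-561\right)} + \frac{1}{\left(41 - 115\right) + 38 \cdot 145}} = \sqrt{\left(- \frac{33238}{16107}\right) \left(- \frac{1}{561}\right) + \frac{1}{-74 + 5510}} = \sqrt{\frac{33238}{9036027} + \frac{1}{5436}} = \sqrt{\frac{2342195}{606417812}} = \frac{\sqrt{355087191794335}}{303208906}$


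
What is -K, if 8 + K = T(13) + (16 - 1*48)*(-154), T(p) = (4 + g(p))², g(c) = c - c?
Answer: -4936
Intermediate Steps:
g(c) = 0
T(p) = 16 (T(p) = (4 + 0)² = 4² = 16)
K = 4936 (K = -8 + (16 + (16 - 1*48)*(-154)) = -8 + (16 + (16 - 48)*(-154)) = -8 + (16 - 32*(-154)) = -8 + (16 + 4928) = -8 + 4944 = 4936)
-K = -1*4936 = -4936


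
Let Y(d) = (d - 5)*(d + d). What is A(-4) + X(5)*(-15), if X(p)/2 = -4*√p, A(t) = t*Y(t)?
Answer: -288 + 120*√5 ≈ -19.672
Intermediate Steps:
Y(d) = 2*d*(-5 + d) (Y(d) = (-5 + d)*(2*d) = 2*d*(-5 + d))
A(t) = 2*t²*(-5 + t) (A(t) = t*(2*t*(-5 + t)) = 2*t²*(-5 + t))
X(p) = -8*√p (X(p) = 2*(-4*√p) = -8*√p)
A(-4) + X(5)*(-15) = 2*(-4)²*(-5 - 4) - 8*√5*(-15) = 2*16*(-9) + 120*√5 = -288 + 120*√5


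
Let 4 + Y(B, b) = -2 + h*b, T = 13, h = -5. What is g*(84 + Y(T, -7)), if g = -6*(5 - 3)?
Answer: -1356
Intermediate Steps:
g = -12 (g = -6*2 = -12)
Y(B, b) = -6 - 5*b (Y(B, b) = -4 + (-2 - 5*b) = -6 - 5*b)
g*(84 + Y(T, -7)) = -12*(84 + (-6 - 5*(-7))) = -12*(84 + (-6 + 35)) = -12*(84 + 29) = -12*113 = -1356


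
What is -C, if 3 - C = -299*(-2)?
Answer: 595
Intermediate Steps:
C = -595 (C = 3 - (-299)*(-2) = 3 - 1*598 = 3 - 598 = -595)
-C = -1*(-595) = 595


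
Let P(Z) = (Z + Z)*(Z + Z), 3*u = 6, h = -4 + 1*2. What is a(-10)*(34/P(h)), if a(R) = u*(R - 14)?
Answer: -102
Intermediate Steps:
h = -2 (h = -4 + 2 = -2)
u = 2 (u = (⅓)*6 = 2)
P(Z) = 4*Z² (P(Z) = (2*Z)*(2*Z) = 4*Z²)
a(R) = -28 + 2*R (a(R) = 2*(R - 14) = 2*(-14 + R) = -28 + 2*R)
a(-10)*(34/P(h)) = (-28 + 2*(-10))*(34/((4*(-2)²))) = (-28 - 20)*(34/((4*4))) = -1632/16 = -48*17/8 = -102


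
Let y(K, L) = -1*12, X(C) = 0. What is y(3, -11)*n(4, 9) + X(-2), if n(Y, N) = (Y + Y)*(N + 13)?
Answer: -2112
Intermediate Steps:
n(Y, N) = 2*Y*(13 + N) (n(Y, N) = (2*Y)*(13 + N) = 2*Y*(13 + N))
y(K, L) = -12
y(3, -11)*n(4, 9) + X(-2) = -24*4*(13 + 9) + 0 = -24*4*22 + 0 = -12*176 + 0 = -2112 + 0 = -2112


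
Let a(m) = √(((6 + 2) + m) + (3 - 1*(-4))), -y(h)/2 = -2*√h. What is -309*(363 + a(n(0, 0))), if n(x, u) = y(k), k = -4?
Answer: -113403 - 309*I ≈ -1.134e+5 - 309.0*I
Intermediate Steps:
y(h) = 4*√h (y(h) = -(-4)*√h = 4*√h)
n(x, u) = 8*I (n(x, u) = 4*√(-4) = 4*(2*I) = 8*I)
a(m) = √(15 + m) (a(m) = √((8 + m) + (3 + 4)) = √((8 + m) + 7) = √(15 + m))
-309*(363 + a(n(0, 0))) = -309*(363 + √(15 + 8*I)) = -309*(363 + (4 + I)) = -309*(367 + I) = -113403 - 309*I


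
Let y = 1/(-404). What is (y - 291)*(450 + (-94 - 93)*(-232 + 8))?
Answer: -2488733485/202 ≈ -1.2320e+7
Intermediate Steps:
y = -1/404 ≈ -0.0024752
(y - 291)*(450 + (-94 - 93)*(-232 + 8)) = (-1/404 - 291)*(450 + (-94 - 93)*(-232 + 8)) = -117565*(450 - 187*(-224))/404 = -117565*(450 + 41888)/404 = -117565/404*42338 = -2488733485/202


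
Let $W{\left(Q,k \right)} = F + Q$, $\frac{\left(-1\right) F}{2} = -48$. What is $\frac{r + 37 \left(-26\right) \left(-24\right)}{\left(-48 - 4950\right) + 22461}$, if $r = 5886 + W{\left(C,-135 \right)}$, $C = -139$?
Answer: $\frac{28931}{17463} \approx 1.6567$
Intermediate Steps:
$F = 96$ ($F = \left(-2\right) \left(-48\right) = 96$)
$W{\left(Q,k \right)} = 96 + Q$
$r = 5843$ ($r = 5886 + \left(96 - 139\right) = 5886 - 43 = 5843$)
$\frac{r + 37 \left(-26\right) \left(-24\right)}{\left(-48 - 4950\right) + 22461} = \frac{5843 + 37 \left(-26\right) \left(-24\right)}{\left(-48 - 4950\right) + 22461} = \frac{5843 - -23088}{\left(-48 - 4950\right) + 22461} = \frac{5843 + 23088}{-4998 + 22461} = \frac{28931}{17463}$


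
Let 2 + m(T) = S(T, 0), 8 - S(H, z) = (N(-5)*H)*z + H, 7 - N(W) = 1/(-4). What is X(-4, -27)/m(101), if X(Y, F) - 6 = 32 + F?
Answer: -11/95 ≈ -0.11579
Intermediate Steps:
N(W) = 29/4 (N(W) = 7 - 1/(-4) = 7 - 1*(-¼) = 7 + ¼ = 29/4)
S(H, z) = 8 - H - 29*H*z/4 (S(H, z) = 8 - ((29*H/4)*z + H) = 8 - (29*H*z/4 + H) = 8 - (H + 29*H*z/4) = 8 + (-H - 29*H*z/4) = 8 - H - 29*H*z/4)
X(Y, F) = 38 + F (X(Y, F) = 6 + (32 + F) = 38 + F)
m(T) = 6 - T (m(T) = -2 + (8 - T - 29/4*T*0) = -2 + (8 - T + 0) = -2 + (8 - T) = 6 - T)
X(-4, -27)/m(101) = (38 - 27)/(6 - 1*101) = 11/(6 - 101) = 11/(-95) = 11*(-1/95) = -11/95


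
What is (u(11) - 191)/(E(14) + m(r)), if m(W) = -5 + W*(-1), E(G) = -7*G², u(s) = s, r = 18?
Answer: 4/31 ≈ 0.12903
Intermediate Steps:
m(W) = -5 - W
(u(11) - 191)/(E(14) + m(r)) = (11 - 191)/(-7*14² + (-5 - 1*18)) = -180/(-7*196 + (-5 - 18)) = -180/(-1372 - 23) = -180/(-1395) = -180*(-1/1395) = 4/31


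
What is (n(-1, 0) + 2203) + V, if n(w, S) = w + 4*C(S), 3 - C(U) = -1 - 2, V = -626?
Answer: 1600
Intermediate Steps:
C(U) = 6 (C(U) = 3 - (-1 - 2) = 3 - 1*(-3) = 3 + 3 = 6)
n(w, S) = 24 + w (n(w, S) = w + 4*6 = w + 24 = 24 + w)
(n(-1, 0) + 2203) + V = ((24 - 1) + 2203) - 626 = (23 + 2203) - 626 = 2226 - 626 = 1600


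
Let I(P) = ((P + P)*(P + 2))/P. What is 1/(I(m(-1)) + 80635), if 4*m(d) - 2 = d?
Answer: 2/161279 ≈ 1.2401e-5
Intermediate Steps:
m(d) = ½ + d/4
I(P) = 4 + 2*P (I(P) = ((2*P)*(2 + P))/P = (2*P*(2 + P))/P = 4 + 2*P)
1/(I(m(-1)) + 80635) = 1/((4 + 2*(½ + (¼)*(-1))) + 80635) = 1/((4 + 2*(½ - ¼)) + 80635) = 1/((4 + 2*(¼)) + 80635) = 1/((4 + ½) + 80635) = 1/(9/2 + 80635) = 1/(161279/2) = 2/161279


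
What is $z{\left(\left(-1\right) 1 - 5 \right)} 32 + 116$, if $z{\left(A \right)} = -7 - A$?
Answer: $84$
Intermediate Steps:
$z{\left(\left(-1\right) 1 - 5 \right)} 32 + 116 = \left(-7 - \left(\left(-1\right) 1 - 5\right)\right) 32 + 116 = \left(-7 - \left(-1 - 5\right)\right) 32 + 116 = \left(-7 - -6\right) 32 + 116 = \left(-7 + 6\right) 32 + 116 = \left(-1\right) 32 + 116 = -32 + 116 = 84$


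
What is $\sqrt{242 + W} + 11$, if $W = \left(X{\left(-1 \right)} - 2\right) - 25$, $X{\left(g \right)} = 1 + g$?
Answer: $11 + \sqrt{215} \approx 25.663$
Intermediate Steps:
$W = -27$ ($W = \left(\left(1 - 1\right) - 2\right) - 25 = \left(0 - 2\right) - 25 = -2 - 25 = -27$)
$\sqrt{242 + W} + 11 = \sqrt{242 - 27} + 11 = \sqrt{215} + 11 = 11 + \sqrt{215}$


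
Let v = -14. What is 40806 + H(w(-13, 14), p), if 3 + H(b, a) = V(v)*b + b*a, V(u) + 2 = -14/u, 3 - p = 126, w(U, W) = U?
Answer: 42415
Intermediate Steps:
p = -123 (p = 3 - 1*126 = 3 - 126 = -123)
V(u) = -2 - 14/u
H(b, a) = -3 - b + a*b (H(b, a) = -3 + ((-2 - 14/(-14))*b + b*a) = -3 + ((-2 - 14*(-1/14))*b + a*b) = -3 + ((-2 + 1)*b + a*b) = -3 + (-b + a*b) = -3 - b + a*b)
40806 + H(w(-13, 14), p) = 40806 + (-3 - 1*(-13) - 123*(-13)) = 40806 + (-3 + 13 + 1599) = 40806 + 1609 = 42415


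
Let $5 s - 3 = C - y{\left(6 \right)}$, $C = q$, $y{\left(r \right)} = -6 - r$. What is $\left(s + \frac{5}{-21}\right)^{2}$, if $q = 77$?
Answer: $\frac{3636649}{11025} \approx 329.85$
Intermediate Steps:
$C = 77$
$s = \frac{92}{5}$ ($s = \frac{3}{5} + \frac{77 - \left(-6 - 6\right)}{5} = \frac{3}{5} + \frac{77 - -12}{5} = \frac{3}{5} + \frac{77 + 12}{5} = \frac{3}{5} + \frac{1}{5} \cdot 89 = \frac{3}{5} + \frac{89}{5} = \frac{92}{5} \approx 18.4$)
$\left(s + \frac{5}{-21}\right)^{2} = \left(\frac{92}{5} + \frac{5}{-21}\right)^{2} = \left(\frac{92}{5} + 5 \left(- \frac{1}{21}\right)\right)^{2} = \left(\frac{92}{5} - \frac{5}{21}\right)^{2} = \left(\frac{1907}{105}\right)^{2} = \frac{3636649}{11025}$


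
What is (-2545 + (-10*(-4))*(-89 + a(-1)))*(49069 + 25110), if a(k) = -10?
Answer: -482534395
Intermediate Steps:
(-2545 + (-10*(-4))*(-89 + a(-1)))*(49069 + 25110) = (-2545 + (-10*(-4))*(-89 - 10))*(49069 + 25110) = (-2545 + 40*(-99))*74179 = (-2545 - 3960)*74179 = -6505*74179 = -482534395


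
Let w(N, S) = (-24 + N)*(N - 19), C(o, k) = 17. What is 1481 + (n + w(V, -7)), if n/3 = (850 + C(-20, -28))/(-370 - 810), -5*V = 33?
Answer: 13346719/5900 ≈ 2262.2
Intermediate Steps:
V = -33/5 (V = -⅕*33 = -33/5 ≈ -6.6000)
w(N, S) = (-24 + N)*(-19 + N)
n = -2601/1180 (n = 3*((850 + 17)/(-370 - 810)) = 3*(867/(-1180)) = 3*(867*(-1/1180)) = 3*(-867/1180) = -2601/1180 ≈ -2.2042)
1481 + (n + w(V, -7)) = 1481 + (-2601/1180 + (456 + (-33/5)² - 43*(-33/5))) = 1481 + (-2601/1180 + (456 + 1089/25 + 1419/5)) = 1481 + (-2601/1180 + 19584/25) = 1481 + 4608819/5900 = 13346719/5900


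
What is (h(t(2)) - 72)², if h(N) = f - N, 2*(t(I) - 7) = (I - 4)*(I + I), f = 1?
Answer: 5476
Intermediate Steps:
t(I) = 7 + I*(-4 + I) (t(I) = 7 + ((I - 4)*(I + I))/2 = 7 + ((-4 + I)*(2*I))/2 = 7 + (2*I*(-4 + I))/2 = 7 + I*(-4 + I))
h(N) = 1 - N
(h(t(2)) - 72)² = ((1 - (7 + 2² - 4*2)) - 72)² = ((1 - (7 + 4 - 8)) - 72)² = ((1 - 1*3) - 72)² = ((1 - 3) - 72)² = (-2 - 72)² = (-74)² = 5476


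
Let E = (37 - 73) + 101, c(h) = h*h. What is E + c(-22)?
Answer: 549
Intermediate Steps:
c(h) = h**2
E = 65 (E = -36 + 101 = 65)
E + c(-22) = 65 + (-22)**2 = 65 + 484 = 549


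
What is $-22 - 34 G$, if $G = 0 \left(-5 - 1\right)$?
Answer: $-22$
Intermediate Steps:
$G = 0$ ($G = 0 \left(-6\right) = 0$)
$-22 - 34 G = -22 - 0 = -22 + 0 = -22$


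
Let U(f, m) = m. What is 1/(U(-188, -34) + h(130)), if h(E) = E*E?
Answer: 1/16866 ≈ 5.9291e-5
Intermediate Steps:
h(E) = E²
1/(U(-188, -34) + h(130)) = 1/(-34 + 130²) = 1/(-34 + 16900) = 1/16866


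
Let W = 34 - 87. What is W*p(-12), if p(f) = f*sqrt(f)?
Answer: 1272*I*sqrt(3) ≈ 2203.2*I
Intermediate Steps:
p(f) = f**(3/2)
W = -53
W*p(-12) = -(-1272)*I*sqrt(3) = 1272*I*sqrt(3)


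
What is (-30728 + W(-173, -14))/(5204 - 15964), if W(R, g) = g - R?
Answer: 30569/10760 ≈ 2.8410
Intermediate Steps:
(-30728 + W(-173, -14))/(5204 - 15964) = (-30728 + (-14 - 1*(-173)))/(5204 - 15964) = (-30728 + (-14 + 173))/(-10760) = (-30728 + 159)*(-1/10760) = -30569*(-1/10760) = 30569/10760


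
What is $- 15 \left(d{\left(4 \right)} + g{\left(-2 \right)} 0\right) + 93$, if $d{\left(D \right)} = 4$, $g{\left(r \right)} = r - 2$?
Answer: $33$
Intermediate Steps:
$g{\left(r \right)} = -2 + r$
$- 15 \left(d{\left(4 \right)} + g{\left(-2 \right)} 0\right) + 93 = - 15 \left(4 + \left(-2 - 2\right) 0\right) + 93 = - 15 \left(4 - 0\right) + 93 = - 15 \left(4 + 0\right) + 93 = \left(-15\right) 4 + 93 = -60 + 93 = 33$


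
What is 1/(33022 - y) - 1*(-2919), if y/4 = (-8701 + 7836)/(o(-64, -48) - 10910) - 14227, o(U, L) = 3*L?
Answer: 1450863793747/497041380 ≈ 2919.0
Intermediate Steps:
y = -314528786/5527 (y = 4*((-8701 + 7836)/(3*(-48) - 10910) - 14227) = 4*(-865/(-144 - 10910) - 14227) = 4*(-865/(-11054) - 14227) = 4*(-865*(-1/11054) - 14227) = 4*(865/11054 - 14227) = 4*(-157264393/11054) = -314528786/5527 ≈ -56908.)
1/(33022 - y) - 1*(-2919) = 1/(33022 - 1*(-314528786/5527)) - 1*(-2919) = 1/(33022 + 314528786/5527) + 2919 = 1/(497041380/5527) + 2919 = 5527/497041380 + 2919 = 1450863793747/497041380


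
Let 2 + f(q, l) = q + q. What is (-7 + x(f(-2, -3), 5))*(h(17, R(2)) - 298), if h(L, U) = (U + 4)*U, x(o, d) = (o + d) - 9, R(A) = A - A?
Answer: 5066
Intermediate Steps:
f(q, l) = -2 + 2*q (f(q, l) = -2 + (q + q) = -2 + 2*q)
R(A) = 0
x(o, d) = -9 + d + o (x(o, d) = (d + o) - 9 = -9 + d + o)
h(L, U) = U*(4 + U) (h(L, U) = (4 + U)*U = U*(4 + U))
(-7 + x(f(-2, -3), 5))*(h(17, R(2)) - 298) = (-7 + (-9 + 5 + (-2 + 2*(-2))))*(0*(4 + 0) - 298) = (-7 + (-9 + 5 + (-2 - 4)))*(0*4 - 298) = (-7 + (-9 + 5 - 6))*(0 - 298) = (-7 - 10)*(-298) = -17*(-298) = 5066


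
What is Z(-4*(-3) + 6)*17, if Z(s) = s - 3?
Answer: 255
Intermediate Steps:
Z(s) = -3 + s
Z(-4*(-3) + 6)*17 = (-3 + (-4*(-3) + 6))*17 = (-3 + (12 + 6))*17 = (-3 + 18)*17 = 15*17 = 255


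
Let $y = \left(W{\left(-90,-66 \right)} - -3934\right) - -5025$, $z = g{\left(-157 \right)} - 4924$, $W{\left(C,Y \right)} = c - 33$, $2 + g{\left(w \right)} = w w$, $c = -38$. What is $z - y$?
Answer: $10835$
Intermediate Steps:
$g{\left(w \right)} = -2 + w^{2}$ ($g{\left(w \right)} = -2 + w w = -2 + w^{2}$)
$W{\left(C,Y \right)} = -71$ ($W{\left(C,Y \right)} = -38 - 33 = -71$)
$z = 19723$ ($z = \left(-2 + \left(-157\right)^{2}\right) - 4924 = \left(-2 + 24649\right) - 4924 = 24647 - 4924 = 19723$)
$y = 8888$ ($y = \left(-71 - -3934\right) - -5025 = \left(-71 + 3934\right) + 5025 = 3863 + 5025 = 8888$)
$z - y = 19723 - 8888 = 10835$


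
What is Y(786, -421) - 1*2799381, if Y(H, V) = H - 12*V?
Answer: -2793543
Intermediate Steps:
Y(786, -421) - 1*2799381 = (786 - 12*(-421)) - 1*2799381 = (786 + 5052) - 2799381 = 5838 - 2799381 = -2793543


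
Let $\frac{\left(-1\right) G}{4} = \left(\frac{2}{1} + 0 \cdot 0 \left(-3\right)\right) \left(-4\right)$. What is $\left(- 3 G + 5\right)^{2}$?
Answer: $8281$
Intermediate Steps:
$G = 32$ ($G = - 4 \left(\frac{2}{1} + 0 \cdot 0 \left(-3\right)\right) \left(-4\right) = - 4 \left(2 \cdot 1 + 0 \left(-3\right)\right) \left(-4\right) = - 4 \left(2 + 0\right) \left(-4\right) = - 4 \cdot 2 \left(-4\right) = \left(-4\right) \left(-8\right) = 32$)
$\left(- 3 G + 5\right)^{2} = \left(\left(-3\right) 32 + 5\right)^{2} = \left(-96 + 5\right)^{2} = \left(-91\right)^{2} = 8281$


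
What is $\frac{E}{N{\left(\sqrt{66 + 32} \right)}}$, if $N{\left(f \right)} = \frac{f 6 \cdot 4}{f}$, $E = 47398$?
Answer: $\frac{23699}{12} \approx 1974.9$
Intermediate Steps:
$N{\left(f \right)} = 24$ ($N{\left(f \right)} = \frac{6 f 4}{f} = \frac{24 f}{f} = 24$)
$\frac{E}{N{\left(\sqrt{66 + 32} \right)}} = \frac{47398}{24} = 47398 \cdot \frac{1}{24} = \frac{23699}{12}$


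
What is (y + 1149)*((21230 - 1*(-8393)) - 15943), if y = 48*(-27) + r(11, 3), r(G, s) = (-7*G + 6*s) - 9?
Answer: -2941200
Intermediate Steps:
r(G, s) = -9 - 7*G + 6*s
y = -1364 (y = 48*(-27) + (-9 - 7*11 + 6*3) = -1296 + (-9 - 77 + 18) = -1296 - 68 = -1364)
(y + 1149)*((21230 - 1*(-8393)) - 15943) = (-1364 + 1149)*((21230 - 1*(-8393)) - 15943) = -215*((21230 + 8393) - 15943) = -215*(29623 - 15943) = -215*13680 = -2941200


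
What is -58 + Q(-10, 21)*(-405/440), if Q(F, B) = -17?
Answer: -3727/88 ≈ -42.352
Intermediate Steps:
-58 + Q(-10, 21)*(-405/440) = -58 - (-6885)/440 = -58 - 17*(-81/88) = -58 + 1377/88 = -3727/88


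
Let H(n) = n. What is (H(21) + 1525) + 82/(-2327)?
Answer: 3597460/2327 ≈ 1546.0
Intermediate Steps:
(H(21) + 1525) + 82/(-2327) = (21 + 1525) + 82/(-2327) = 1546 + 82*(-1/2327) = 1546 - 82/2327 = 3597460/2327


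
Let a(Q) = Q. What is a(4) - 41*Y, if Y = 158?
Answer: -6474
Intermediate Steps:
a(4) - 41*Y = 4 - 41*158 = 4 - 6478 = -6474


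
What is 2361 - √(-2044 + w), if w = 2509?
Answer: 2361 - √465 ≈ 2339.4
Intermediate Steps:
2361 - √(-2044 + w) = 2361 - √(-2044 + 2509) = 2361 - √465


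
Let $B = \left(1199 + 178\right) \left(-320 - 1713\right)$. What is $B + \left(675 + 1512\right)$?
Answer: $-2797254$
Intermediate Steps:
$B = -2799441$ ($B = 1377 \left(-2033\right) = -2799441$)
$B + \left(675 + 1512\right) = -2799441 + \left(675 + 1512\right) = -2799441 + 2187 = -2797254$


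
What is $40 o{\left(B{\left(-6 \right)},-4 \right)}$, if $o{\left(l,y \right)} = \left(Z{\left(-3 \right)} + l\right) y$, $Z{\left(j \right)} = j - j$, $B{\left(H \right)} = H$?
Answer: $960$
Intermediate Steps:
$Z{\left(j \right)} = 0$
$o{\left(l,y \right)} = l y$ ($o{\left(l,y \right)} = \left(0 + l\right) y = l y$)
$40 o{\left(B{\left(-6 \right)},-4 \right)} = 40 \left(\left(-6\right) \left(-4\right)\right) = 40 \cdot 24 = 960$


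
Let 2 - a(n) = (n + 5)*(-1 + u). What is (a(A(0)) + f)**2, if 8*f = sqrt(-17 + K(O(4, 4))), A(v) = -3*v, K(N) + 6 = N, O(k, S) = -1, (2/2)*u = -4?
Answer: (108 + I*sqrt(6))**2/16 ≈ 728.63 + 33.068*I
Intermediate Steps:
u = -4
K(N) = -6 + N
a(n) = 27 + 5*n (a(n) = 2 - (n + 5)*(-1 - 4) = 2 - (5 + n)*(-5) = 2 - (-25 - 5*n) = 2 + (25 + 5*n) = 27 + 5*n)
f = I*sqrt(6)/4 (f = sqrt(-17 + (-6 - 1))/8 = sqrt(-17 - 7)/8 = sqrt(-24)/8 = (2*I*sqrt(6))/8 = I*sqrt(6)/4 ≈ 0.61237*I)
(a(A(0)) + f)**2 = ((27 + 5*(-3*0)) + I*sqrt(6)/4)**2 = ((27 + 5*0) + I*sqrt(6)/4)**2 = ((27 + 0) + I*sqrt(6)/4)**2 = (27 + I*sqrt(6)/4)**2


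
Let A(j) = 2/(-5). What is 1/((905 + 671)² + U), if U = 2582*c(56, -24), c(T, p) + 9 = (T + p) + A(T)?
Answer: 5/12710646 ≈ 3.9337e-7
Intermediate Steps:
A(j) = -⅖ (A(j) = -⅕*2 = -⅖)
c(T, p) = -47/5 + T + p (c(T, p) = -9 + ((T + p) - ⅖) = -9 + (-⅖ + T + p) = -47/5 + T + p)
U = 291766/5 (U = 2582*(-47/5 + 56 - 24) = 2582*(113/5) = 291766/5 ≈ 58353.)
1/((905 + 671)² + U) = 1/((905 + 671)² + 291766/5) = 1/(1576² + 291766/5) = 1/(2483776 + 291766/5) = 1/(12710646/5) = 5/12710646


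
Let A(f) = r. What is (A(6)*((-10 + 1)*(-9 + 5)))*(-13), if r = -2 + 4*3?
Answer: -4680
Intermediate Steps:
r = 10 (r = -2 + 12 = 10)
A(f) = 10
(A(6)*((-10 + 1)*(-9 + 5)))*(-13) = (10*((-10 + 1)*(-9 + 5)))*(-13) = (10*(-9*(-4)))*(-13) = (10*36)*(-13) = 360*(-13) = -4680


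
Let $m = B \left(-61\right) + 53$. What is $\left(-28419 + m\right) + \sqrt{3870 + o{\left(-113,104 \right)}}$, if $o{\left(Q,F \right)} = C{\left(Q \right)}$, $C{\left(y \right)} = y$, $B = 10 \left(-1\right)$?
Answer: $-27756 + 17 \sqrt{13} \approx -27695.0$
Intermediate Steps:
$B = -10$
$o{\left(Q,F \right)} = Q$
$m = 663$ ($m = \left(-10\right) \left(-61\right) + 53 = 610 + 53 = 663$)
$\left(-28419 + m\right) + \sqrt{3870 + o{\left(-113,104 \right)}} = \left(-28419 + 663\right) + \sqrt{3870 - 113} = -27756 + \sqrt{3757} = -27756 + 17 \sqrt{13}$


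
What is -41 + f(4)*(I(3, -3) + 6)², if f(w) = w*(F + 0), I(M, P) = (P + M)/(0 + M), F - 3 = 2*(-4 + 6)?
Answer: 967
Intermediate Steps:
F = 7 (F = 3 + 2*(-4 + 6) = 3 + 2*2 = 3 + 4 = 7)
I(M, P) = (M + P)/M
f(w) = 7*w (f(w) = w*(7 + 0) = w*7 = 7*w)
-41 + f(4)*(I(3, -3) + 6)² = -41 + (7*4)*((3 - 3)/3 + 6)² = -41 + 28*((⅓)*0 + 6)² = -41 + 28*(0 + 6)² = -41 + 28*6² = -41 + 28*36 = -41 + 1008 = 967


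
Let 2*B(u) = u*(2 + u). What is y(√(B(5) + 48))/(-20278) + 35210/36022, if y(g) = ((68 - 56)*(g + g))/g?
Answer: 25468709/26087647 ≈ 0.97627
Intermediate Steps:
B(u) = u*(2 + u)/2 (B(u) = (u*(2 + u))/2 = u*(2 + u)/2)
y(g) = 24 (y(g) = (12*(2*g))/g = (24*g)/g = 24)
y(√(B(5) + 48))/(-20278) + 35210/36022 = 24/(-20278) + 35210/36022 = 24*(-1/20278) + 35210*(1/36022) = -12/10139 + 2515/2573 = 25468709/26087647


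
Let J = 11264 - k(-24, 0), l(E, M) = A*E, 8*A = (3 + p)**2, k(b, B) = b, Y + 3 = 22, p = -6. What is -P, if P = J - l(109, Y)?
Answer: -89323/8 ≈ -11165.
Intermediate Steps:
Y = 19 (Y = -3 + 22 = 19)
A = 9/8 (A = (3 - 6)**2/8 = (1/8)*(-3)**2 = (1/8)*9 = 9/8 ≈ 1.1250)
l(E, M) = 9*E/8
J = 11288 (J = 11264 - 1*(-24) = 11264 + 24 = 11288)
P = 89323/8 (P = 11288 - 9*109/8 = 11288 - 1*981/8 = 11288 - 981/8 = 89323/8 ≈ 11165.)
-P = -1*89323/8 = -89323/8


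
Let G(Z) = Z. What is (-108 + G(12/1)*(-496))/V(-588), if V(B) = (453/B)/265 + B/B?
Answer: -104918800/17263 ≈ -6077.7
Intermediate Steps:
V(B) = 1 + 453/(265*B) (V(B) = (453/B)*(1/265) + 1 = 453/(265*B) + 1 = 1 + 453/(265*B))
(-108 + G(12/1)*(-496))/V(-588) = (-108 + (12/1)*(-496))/(((453/265 - 588)/(-588))) = (-108 + (12*1)*(-496))/((-1/588*(-155367/265))) = (-108 + 12*(-496))/(51789/51940) = (-108 - 5952)*(51940/51789) = -6060*51940/51789 = -104918800/17263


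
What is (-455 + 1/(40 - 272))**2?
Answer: 11143124721/53824 ≈ 2.0703e+5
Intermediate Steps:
(-455 + 1/(40 - 272))**2 = (-455 + 1/(-232))**2 = (-455 - 1/232)**2 = (-105561/232)**2 = 11143124721/53824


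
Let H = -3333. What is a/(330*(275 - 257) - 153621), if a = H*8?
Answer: 8888/49227 ≈ 0.18055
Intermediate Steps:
a = -26664 (a = -3333*8 = -26664)
a/(330*(275 - 257) - 153621) = -26664/(330*(275 - 257) - 153621) = -26664/(330*18 - 153621) = -26664/(5940 - 153621) = -26664/(-147681) = -26664*(-1/147681) = 8888/49227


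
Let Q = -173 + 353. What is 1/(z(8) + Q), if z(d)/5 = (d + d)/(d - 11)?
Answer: 3/460 ≈ 0.0065217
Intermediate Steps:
Q = 180
z(d) = 10*d/(-11 + d) (z(d) = 5*((d + d)/(d - 11)) = 5*((2*d)/(-11 + d)) = 5*(2*d/(-11 + d)) = 10*d/(-11 + d))
1/(z(8) + Q) = 1/(10*8/(-11 + 8) + 180) = 1/(10*8/(-3) + 180) = 1/(10*8*(-1/3) + 180) = 1/(-80/3 + 180) = 1/(460/3) = 3/460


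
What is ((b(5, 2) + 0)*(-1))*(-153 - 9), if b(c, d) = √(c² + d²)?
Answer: 162*√29 ≈ 872.40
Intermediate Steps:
((b(5, 2) + 0)*(-1))*(-153 - 9) = ((√(5² + 2²) + 0)*(-1))*(-153 - 9) = ((√(25 + 4) + 0)*(-1))*(-162) = ((√29 + 0)*(-1))*(-162) = (√29*(-1))*(-162) = -√29*(-162) = 162*√29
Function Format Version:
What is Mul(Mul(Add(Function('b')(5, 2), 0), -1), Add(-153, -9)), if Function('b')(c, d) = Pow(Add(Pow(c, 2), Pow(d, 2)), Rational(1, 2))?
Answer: Mul(162, Pow(29, Rational(1, 2))) ≈ 872.40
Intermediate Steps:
Mul(Mul(Add(Function('b')(5, 2), 0), -1), Add(-153, -9)) = Mul(Mul(Add(Pow(Add(Pow(5, 2), Pow(2, 2)), Rational(1, 2)), 0), -1), Add(-153, -9)) = Mul(Mul(Add(Pow(Add(25, 4), Rational(1, 2)), 0), -1), -162) = Mul(Mul(Add(Pow(29, Rational(1, 2)), 0), -1), -162) = Mul(Mul(Pow(29, Rational(1, 2)), -1), -162) = Mul(Mul(-1, Pow(29, Rational(1, 2))), -162) = Mul(162, Pow(29, Rational(1, 2)))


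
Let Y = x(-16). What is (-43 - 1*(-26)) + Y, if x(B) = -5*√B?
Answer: -17 - 20*I ≈ -17.0 - 20.0*I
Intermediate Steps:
Y = -20*I ≈ -20.0*I
(-43 - 1*(-26)) + Y = (-43 - 1*(-26)) - 20*I = (-43 + 26) - 20*I = -17 - 20*I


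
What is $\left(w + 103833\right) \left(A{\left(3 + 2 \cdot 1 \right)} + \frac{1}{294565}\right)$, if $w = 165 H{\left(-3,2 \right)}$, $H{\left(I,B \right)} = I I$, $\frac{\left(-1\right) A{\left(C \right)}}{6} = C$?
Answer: $- \frac{930689794782}{294565} \approx -3.1595 \cdot 10^{6}$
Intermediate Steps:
$A{\left(C \right)} = - 6 C$
$H{\left(I,B \right)} = I^{2}$
$w = 1485$ ($w = 165 \left(-3\right)^{2} = 165 \cdot 9 = 1485$)
$\left(w + 103833\right) \left(A{\left(3 + 2 \cdot 1 \right)} + \frac{1}{294565}\right) = \left(1485 + 103833\right) \left(- 6 \left(3 + 2 \cdot 1\right) + \frac{1}{294565}\right) = 105318 \left(- 6 \left(3 + 2\right) + \frac{1}{294565}\right) = 105318 \left(\left(-6\right) 5 + \frac{1}{294565}\right) = 105318 \left(-30 + \frac{1}{294565}\right) = 105318 \left(- \frac{8836949}{294565}\right) = - \frac{930689794782}{294565}$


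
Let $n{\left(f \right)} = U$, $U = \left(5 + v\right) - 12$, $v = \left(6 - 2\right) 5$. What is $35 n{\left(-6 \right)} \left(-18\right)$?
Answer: $-8190$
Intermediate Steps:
$v = 20$ ($v = \left(6 - 2\right) 5 = 4 \cdot 5 = 20$)
$U = 13$ ($U = \left(5 + 20\right) - 12 = 25 - 12 = 13$)
$n{\left(f \right)} = 13$
$35 n{\left(-6 \right)} \left(-18\right) = 35 \cdot 13 \left(-18\right) = 455 \left(-18\right) = -8190$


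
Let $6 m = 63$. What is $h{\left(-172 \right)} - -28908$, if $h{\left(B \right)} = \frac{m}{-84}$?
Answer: $\frac{231263}{8} \approx 28908.0$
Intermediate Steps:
$m = \frac{21}{2}$ ($m = \frac{1}{6} \cdot 63 = \frac{21}{2} \approx 10.5$)
$h{\left(B \right)} = - \frac{1}{8}$ ($h{\left(B \right)} = \frac{21}{2 \left(-84\right)} = \frac{21}{2} \left(- \frac{1}{84}\right) = - \frac{1}{8}$)
$h{\left(-172 \right)} - -28908 = - \frac{1}{8} - -28908 = - \frac{1}{8} + 28908 = \frac{231263}{8}$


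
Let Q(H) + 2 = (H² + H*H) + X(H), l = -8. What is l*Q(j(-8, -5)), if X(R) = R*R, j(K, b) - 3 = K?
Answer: -584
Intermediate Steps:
j(K, b) = 3 + K
X(R) = R²
Q(H) = -2 + 3*H² (Q(H) = -2 + ((H² + H*H) + H²) = -2 + ((H² + H²) + H²) = -2 + (2*H² + H²) = -2 + 3*H²)
l*Q(j(-8, -5)) = -8*(-2 + 3*(3 - 8)²) = -8*(-2 + 3*(-5)²) = -8*(-2 + 3*25) = -8*(-2 + 75) = -8*73 = -584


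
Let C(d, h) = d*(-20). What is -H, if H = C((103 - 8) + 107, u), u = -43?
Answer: 4040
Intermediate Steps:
C(d, h) = -20*d
H = -4040 (H = -20*((103 - 8) + 107) = -20*(95 + 107) = -20*202 = -4040)
-H = -1*(-4040) = 4040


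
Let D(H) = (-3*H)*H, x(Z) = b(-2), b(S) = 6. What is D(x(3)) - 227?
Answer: -335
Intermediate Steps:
x(Z) = 6
D(H) = -3*H**2
D(x(3)) - 227 = -3*6**2 - 227 = -3*36 - 227 = -108 - 227 = -335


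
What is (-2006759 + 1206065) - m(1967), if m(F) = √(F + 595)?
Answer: -800694 - √2562 ≈ -8.0075e+5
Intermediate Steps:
m(F) = √(595 + F)
(-2006759 + 1206065) - m(1967) = (-2006759 + 1206065) - √(595 + 1967) = -800694 - √2562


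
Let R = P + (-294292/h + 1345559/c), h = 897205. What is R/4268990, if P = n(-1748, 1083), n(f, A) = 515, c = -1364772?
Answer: 628998451319881/5227293994785317400 ≈ 0.00012033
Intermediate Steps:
P = 515
R = 628998451319881/1224480262260 (R = 515 + (-294292/897205 + 1345559/(-1364772)) = 515 + (-294292*1/897205 + 1345559*(-1/1364772)) = 515 + (-294292/897205 - 1345559/1364772) = 515 - 1608883744019/1224480262260 = 628998451319881/1224480262260 ≈ 513.69)
R/4268990 = (628998451319881/1224480262260)/4268990 = (628998451319881/1224480262260)*(1/4268990) = 628998451319881/5227293994785317400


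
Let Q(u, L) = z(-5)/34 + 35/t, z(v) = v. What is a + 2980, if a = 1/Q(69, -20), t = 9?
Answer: 3412406/1145 ≈ 2980.3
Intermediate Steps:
Q(u, L) = 1145/306 (Q(u, L) = -5/34 + 35/9 = 1145/306)
a = 306/1145 (a = 1/(1145/306) = 306/1145 ≈ 0.26725)
a + 2980 = 306/1145 + 2980 = 3412406/1145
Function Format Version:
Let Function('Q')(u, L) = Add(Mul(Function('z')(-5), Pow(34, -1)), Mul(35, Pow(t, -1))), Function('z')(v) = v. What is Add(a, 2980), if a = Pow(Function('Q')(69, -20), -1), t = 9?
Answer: Rational(3412406, 1145) ≈ 2980.3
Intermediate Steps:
Function('Q')(u, L) = Rational(1145, 306) (Function('Q')(u, L) = Add(Mul(-5, Pow(34, -1)), Mul(35, Pow(9, -1))) = Add(Mul(-5, Rational(1, 34)), Mul(35, Rational(1, 9))) = Add(Rational(-5, 34), Rational(35, 9)) = Rational(1145, 306))
a = Rational(306, 1145) (a = Pow(Rational(1145, 306), -1) = Rational(306, 1145) ≈ 0.26725)
Add(a, 2980) = Add(Rational(306, 1145), 2980) = Rational(3412406, 1145)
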